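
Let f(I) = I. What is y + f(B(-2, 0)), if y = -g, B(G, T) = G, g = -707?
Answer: 705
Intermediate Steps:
y = 707 (y = -1*(-707) = 707)
y + f(B(-2, 0)) = 707 - 2 = 705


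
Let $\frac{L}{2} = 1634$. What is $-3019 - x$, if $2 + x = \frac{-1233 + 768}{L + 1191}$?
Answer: $- \frac{13452338}{4459} \approx -3016.9$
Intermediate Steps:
$L = 3268$ ($L = 2 \cdot 1634 = 3268$)
$x = - \frac{9383}{4459}$ ($x = -2 + \frac{-1233 + 768}{3268 + 1191} = -2 - \frac{465}{4459} = - \frac{9383}{4459} \approx -2.1043$)
$-3019 - x = -3019 - - \frac{9383}{4459} = -3019 + \frac{9383}{4459} = - \frac{13452338}{4459}$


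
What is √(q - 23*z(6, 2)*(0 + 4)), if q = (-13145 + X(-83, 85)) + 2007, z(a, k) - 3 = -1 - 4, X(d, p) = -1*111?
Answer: I*√11065 ≈ 105.19*I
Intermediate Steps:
X(d, p) = -111
z(a, k) = -2 (z(a, k) = 3 + (-1 - 4) = 3 - 5 = -2)
q = -11249 (q = (-13145 - 111) + 2007 = -13256 + 2007 = -11249)
√(q - 23*z(6, 2)*(0 + 4)) = √(-11249 - (-46)*(0 + 4)) = √(-11249 - (-46)*4) = √(-11249 - 23*(-8)) = √(-11249 + 184) = √(-11065) = I*√11065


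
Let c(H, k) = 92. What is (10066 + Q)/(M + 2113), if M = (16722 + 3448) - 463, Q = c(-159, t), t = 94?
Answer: 5079/10910 ≈ 0.46554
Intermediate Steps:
Q = 92
M = 19707 (M = 20170 - 463 = 19707)
(10066 + Q)/(M + 2113) = (10066 + 92)/(19707 + 2113) = 10158/21820 = 10158*(1/21820) = 5079/10910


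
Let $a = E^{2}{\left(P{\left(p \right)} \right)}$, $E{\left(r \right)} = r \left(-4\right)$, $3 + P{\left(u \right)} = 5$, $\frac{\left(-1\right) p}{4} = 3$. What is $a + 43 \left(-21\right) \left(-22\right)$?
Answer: $19930$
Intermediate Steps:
$p = -12$ ($p = \left(-4\right) 3 = -12$)
$P{\left(u \right)} = 2$ ($P{\left(u \right)} = -3 + 5 = 2$)
$E{\left(r \right)} = - 4 r$
$a = 64$ ($a = \left(\left(-4\right) 2\right)^{2} = \left(-8\right)^{2} = 64$)
$a + 43 \left(-21\right) \left(-22\right) = 64 + 43 \left(-21\right) \left(-22\right) = 64 - -19866 = 64 + 19866 = 19930$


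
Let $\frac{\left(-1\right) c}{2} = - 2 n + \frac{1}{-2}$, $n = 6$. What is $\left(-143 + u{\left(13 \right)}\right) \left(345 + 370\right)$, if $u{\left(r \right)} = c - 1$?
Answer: $-85085$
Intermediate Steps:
$c = 25$ ($c = - 2 \left(\left(-2\right) 6 + \frac{1}{-2}\right) = - 2 \left(-12 - \frac{1}{2}\right) = \left(-2\right) \left(- \frac{25}{2}\right) = 25$)
$u{\left(r \right)} = 24$ ($u{\left(r \right)} = 25 - 1 = 24$)
$\left(-143 + u{\left(13 \right)}\right) \left(345 + 370\right) = \left(-143 + 24\right) \left(345 + 370\right) = \left(-119\right) 715 = -85085$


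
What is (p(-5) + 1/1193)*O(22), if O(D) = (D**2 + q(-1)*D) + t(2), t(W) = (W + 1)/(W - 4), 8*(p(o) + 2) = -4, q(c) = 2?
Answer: -6279039/4772 ≈ -1315.8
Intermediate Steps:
p(o) = -5/2 (p(o) = -2 + (1/8)*(-4) = -2 - 1/2 = -5/2)
t(W) = (1 + W)/(-4 + W)
O(D) = -3/2 + D**2 + 2*D (O(D) = (D**2 + 2*D) + (1 + 2)/(-4 + 2) = (D**2 + 2*D) + 3/(-2) = (D**2 + 2*D) - 1/2*3 = (D**2 + 2*D) - 3/2 = -3/2 + D**2 + 2*D)
(p(-5) + 1/1193)*O(22) = (-5/2 + 1/1193)*(-3/2 + 22**2 + 2*22) = (-5/2 + 1/1193)*(-3/2 + 484 + 44) = -5963/2386*1053/2 = -6279039/4772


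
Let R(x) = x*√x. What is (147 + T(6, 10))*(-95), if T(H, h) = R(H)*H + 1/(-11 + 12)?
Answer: -14060 - 3420*√6 ≈ -22437.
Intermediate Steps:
R(x) = x^(3/2)
T(H, h) = 1 + H^(5/2) (T(H, h) = H^(3/2)*H + 1/(-11 + 12) = H^(5/2) + 1/1 = H^(5/2) + 1 = 1 + H^(5/2))
(147 + T(6, 10))*(-95) = (147 + (1 + 6^(5/2)))*(-95) = (147 + (1 + 36*√6))*(-95) = (148 + 36*√6)*(-95) = -14060 - 3420*√6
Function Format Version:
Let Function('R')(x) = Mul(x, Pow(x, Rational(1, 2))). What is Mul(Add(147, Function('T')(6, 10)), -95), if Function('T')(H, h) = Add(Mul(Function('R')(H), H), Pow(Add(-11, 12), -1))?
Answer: Add(-14060, Mul(-3420, Pow(6, Rational(1, 2)))) ≈ -22437.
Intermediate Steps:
Function('R')(x) = Pow(x, Rational(3, 2))
Function('T')(H, h) = Add(1, Pow(H, Rational(5, 2))) (Function('T')(H, h) = Add(Mul(Pow(H, Rational(3, 2)), H), Pow(Add(-11, 12), -1)) = Add(Pow(H, Rational(5, 2)), Pow(1, -1)) = Add(Pow(H, Rational(5, 2)), 1) = Add(1, Pow(H, Rational(5, 2))))
Mul(Add(147, Function('T')(6, 10)), -95) = Mul(Add(147, Add(1, Pow(6, Rational(5, 2)))), -95) = Mul(Add(147, Add(1, Mul(36, Pow(6, Rational(1, 2))))), -95) = Mul(Add(148, Mul(36, Pow(6, Rational(1, 2)))), -95) = Add(-14060, Mul(-3420, Pow(6, Rational(1, 2))))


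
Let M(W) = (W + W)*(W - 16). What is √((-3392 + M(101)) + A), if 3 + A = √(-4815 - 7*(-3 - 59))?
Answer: √(13775 + I*√4381) ≈ 117.37 + 0.282*I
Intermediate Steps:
M(W) = 2*W*(-16 + W) (M(W) = (2*W)*(-16 + W) = 2*W*(-16 + W))
A = -3 + I*√4381 (A = -3 + √(-4815 - 7*(-3 - 59)) = -3 + √(-4815 - 7*(-62)) = -3 + √(-4815 + 434) = -3 + √(-4381) = -3 + I*√4381 ≈ -3.0 + 66.189*I)
√((-3392 + M(101)) + A) = √((-3392 + 2*101*(-16 + 101)) + (-3 + I*√4381)) = √((-3392 + 2*101*85) + (-3 + I*√4381)) = √((-3392 + 17170) + (-3 + I*√4381)) = √(13778 + (-3 + I*√4381)) = √(13775 + I*√4381)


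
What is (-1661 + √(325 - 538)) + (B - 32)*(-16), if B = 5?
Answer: -1229 + I*√213 ≈ -1229.0 + 14.595*I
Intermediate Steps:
(-1661 + √(325 - 538)) + (B - 32)*(-16) = (-1661 + √(325 - 538)) + (5 - 32)*(-16) = (-1661 + √(-213)) - 27*(-16) = (-1661 + I*√213) + 432 = -1229 + I*√213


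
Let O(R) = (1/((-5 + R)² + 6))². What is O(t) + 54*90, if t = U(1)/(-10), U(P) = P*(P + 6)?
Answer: 71999942860/14814801 ≈ 4860.0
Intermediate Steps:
U(P) = P*(6 + P)
t = -7/10 (t = (1*(6 + 1))/(-10) = (1*7)*(-⅒) = 7*(-⅒) = -7/10 ≈ -0.70000)
O(R) = (6 + (-5 + R)²)⁻² (O(R) = (1/(6 + (-5 + R)²))² = (6 + (-5 + R)²)⁻²)
O(t) + 54*90 = (6 + (-5 - 7/10)²)⁻² + 54*90 = (6 + (-57/10)²)⁻² + 4860 = (6 + 3249/100)⁻² + 4860 = (3849/100)⁻² + 4860 = 10000/14814801 + 4860 = 71999942860/14814801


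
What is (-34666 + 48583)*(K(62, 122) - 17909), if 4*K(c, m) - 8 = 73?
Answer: -995830935/4 ≈ -2.4896e+8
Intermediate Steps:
K(c, m) = 81/4 (K(c, m) = 2 + (1/4)*73 = 2 + 73/4 = 81/4)
(-34666 + 48583)*(K(62, 122) - 17909) = (-34666 + 48583)*(81/4 - 17909) = 13917*(-71555/4) = -995830935/4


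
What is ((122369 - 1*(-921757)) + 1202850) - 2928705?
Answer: -681729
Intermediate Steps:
((122369 - 1*(-921757)) + 1202850) - 2928705 = ((122369 + 921757) + 1202850) - 2928705 = (1044126 + 1202850) - 2928705 = 2246976 - 2928705 = -681729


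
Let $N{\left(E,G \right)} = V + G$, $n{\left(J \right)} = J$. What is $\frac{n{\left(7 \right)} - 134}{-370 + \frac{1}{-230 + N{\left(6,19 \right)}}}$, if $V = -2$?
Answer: $\frac{27051}{78811} \approx 0.34324$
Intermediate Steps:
$N{\left(E,G \right)} = -2 + G$
$\frac{n{\left(7 \right)} - 134}{-370 + \frac{1}{-230 + N{\left(6,19 \right)}}} = \frac{7 - 134}{-370 + \frac{1}{-230 + \left(-2 + 19\right)}} = - \frac{127}{-370 + \frac{1}{-230 + 17}} = - \frac{127}{-370 + \frac{1}{-213}} = - \frac{127}{-370 - \frac{1}{213}} = - \frac{127}{- \frac{78811}{213}} = \left(-127\right) \left(- \frac{213}{78811}\right) = \frac{27051}{78811}$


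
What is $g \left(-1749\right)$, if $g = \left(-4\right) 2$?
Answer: $13992$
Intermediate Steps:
$g = -8$
$g \left(-1749\right) = \left(-8\right) \left(-1749\right) = 13992$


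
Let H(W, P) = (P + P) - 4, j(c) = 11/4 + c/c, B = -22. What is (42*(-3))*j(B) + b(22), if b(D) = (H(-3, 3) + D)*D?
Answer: 111/2 ≈ 55.500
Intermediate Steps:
j(c) = 15/4 (j(c) = 11*(¼) + 1 = 11/4 + 1 = 15/4)
H(W, P) = -4 + 2*P (H(W, P) = 2*P - 4 = -4 + 2*P)
b(D) = D*(2 + D) (b(D) = ((-4 + 2*3) + D)*D = ((-4 + 6) + D)*D = (2 + D)*D = D*(2 + D))
(42*(-3))*j(B) + b(22) = (42*(-3))*(15/4) + 22*(2 + 22) = -126*15/4 + 22*24 = -945/2 + 528 = 111/2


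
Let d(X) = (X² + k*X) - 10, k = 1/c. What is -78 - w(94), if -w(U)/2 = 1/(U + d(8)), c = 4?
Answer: -5849/75 ≈ -77.987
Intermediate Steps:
k = ¼ (k = 1/4 = ¼ ≈ 0.25000)
d(X) = -10 + X² + X/4 (d(X) = (X² + X/4) - 10 = -10 + X² + X/4)
w(U) = -2/(56 + U) (w(U) = -2/(U + (-10 + 8² + (¼)*8)) = -2/(U + (-10 + 64 + 2)) = -2/(U + 56) = -2/(56 + U))
-78 - w(94) = -78 - (-2)/(56 + 94) = -78 - (-2)/150 = -78 - 1*(-1/75) = -78 + 1/75 = -5849/75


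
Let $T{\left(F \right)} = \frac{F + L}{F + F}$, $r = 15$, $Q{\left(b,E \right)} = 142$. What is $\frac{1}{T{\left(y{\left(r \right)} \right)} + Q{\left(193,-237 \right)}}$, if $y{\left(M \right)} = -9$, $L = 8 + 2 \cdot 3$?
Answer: $\frac{18}{2551} \approx 0.0070561$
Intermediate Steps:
$L = 14$ ($L = 8 + 6 = 14$)
$T{\left(F \right)} = \frac{14 + F}{2 F}$ ($T{\left(F \right)} = \frac{F + 14}{F + F} = \frac{14 + F}{2 F}$)
$\frac{1}{T{\left(y{\left(r \right)} \right)} + Q{\left(193,-237 \right)}} = \frac{1}{\frac{14 - 9}{2 \left(-9\right)} + 142} = \frac{1}{\frac{1}{2} \left(- \frac{1}{9}\right) 5 + 142} = \frac{1}{- \frac{5}{18} + 142} = \frac{1}{\frac{2551}{18}} = \frac{18}{2551}$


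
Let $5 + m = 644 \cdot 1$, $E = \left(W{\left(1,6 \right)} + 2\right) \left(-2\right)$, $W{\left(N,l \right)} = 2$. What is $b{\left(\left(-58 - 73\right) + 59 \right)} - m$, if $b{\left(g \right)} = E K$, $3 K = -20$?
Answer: $- \frac{1757}{3} \approx -585.67$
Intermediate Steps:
$K = - \frac{20}{3}$ ($K = \frac{1}{3} \left(-20\right) = - \frac{20}{3} \approx -6.6667$)
$E = -8$ ($E = \left(2 + 2\right) \left(-2\right) = 4 \left(-2\right) = -8$)
$b{\left(g \right)} = \frac{160}{3}$ ($b{\left(g \right)} = \left(-8\right) \left(- \frac{20}{3}\right) = \frac{160}{3}$)
$m = 639$ ($m = -5 + 644 \cdot 1 = -5 + 644 = 639$)
$b{\left(\left(-58 - 73\right) + 59 \right)} - m = \frac{160}{3} - 639 = - \frac{1757}{3}$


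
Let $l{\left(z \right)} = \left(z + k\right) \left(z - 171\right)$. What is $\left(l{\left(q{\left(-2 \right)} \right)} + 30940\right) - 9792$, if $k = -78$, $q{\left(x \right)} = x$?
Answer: $34988$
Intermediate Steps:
$l{\left(z \right)} = \left(-171 + z\right) \left(-78 + z\right)$ ($l{\left(z \right)} = \left(z - 78\right) \left(z - 171\right) = \left(-78 + z\right) \left(-171 + z\right) = \left(-171 + z\right) \left(-78 + z\right)$)
$\left(l{\left(q{\left(-2 \right)} \right)} + 30940\right) - 9792 = \left(\left(13338 + \left(-2\right)^{2} - -498\right) + 30940\right) - 9792 = \left(\left(13338 + 4 + 498\right) + 30940\right) - 9792 = \left(13840 + 30940\right) - 9792 = 44780 - 9792 = 34988$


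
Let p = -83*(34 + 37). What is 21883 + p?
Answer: 15990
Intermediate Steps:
p = -5893 (p = -83*71 = -5893)
21883 + p = 21883 - 5893 = 15990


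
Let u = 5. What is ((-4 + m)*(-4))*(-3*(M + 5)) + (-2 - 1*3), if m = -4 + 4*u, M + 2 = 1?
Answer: 571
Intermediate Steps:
M = -1 (M = -2 + 1 = -1)
m = 16 (m = -4 + 4*5 = -4 + 20 = 16)
((-4 + m)*(-4))*(-3*(M + 5)) + (-2 - 1*3) = ((-4 + 16)*(-4))*(-3*(-1 + 5)) + (-2 - 1*3) = (12*(-4))*(-3*4) + (-2 - 3) = -48*(-12) - 5 = 576 - 5 = 571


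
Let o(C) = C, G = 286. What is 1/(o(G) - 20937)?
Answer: -1/20651 ≈ -4.8424e-5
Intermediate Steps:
1/(o(G) - 20937) = 1/(286 - 20937) = 1/(-20651) = -1/20651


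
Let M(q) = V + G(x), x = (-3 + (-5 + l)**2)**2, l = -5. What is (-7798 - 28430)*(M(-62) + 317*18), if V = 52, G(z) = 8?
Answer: -208890648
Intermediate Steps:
x = 9409 (x = (-3 + (-5 - 5)**2)**2 = (-3 + (-10)**2)**2 = (-3 + 100)**2 = 97**2 = 9409)
M(q) = 60 (M(q) = 52 + 8 = 60)
(-7798 - 28430)*(M(-62) + 317*18) = (-7798 - 28430)*(60 + 317*18) = -36228*(60 + 5706) = -36228*5766 = -208890648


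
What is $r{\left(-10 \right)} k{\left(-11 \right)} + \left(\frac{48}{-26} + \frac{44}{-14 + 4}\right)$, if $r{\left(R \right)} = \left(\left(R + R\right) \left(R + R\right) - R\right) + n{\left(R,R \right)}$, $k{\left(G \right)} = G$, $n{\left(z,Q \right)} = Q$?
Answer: $- \frac{286406}{65} \approx -4406.3$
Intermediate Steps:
$r{\left(R \right)} = 4 R^{2}$ ($r{\left(R \right)} = \left(\left(R + R\right) \left(R + R\right) - R\right) + R = \left(2 R 2 R - R\right) + R = \left(4 R^{2} - R\right) + R = \left(- R + 4 R^{2}\right) + R = 4 R^{2}$)
$r{\left(-10 \right)} k{\left(-11 \right)} + \left(\frac{48}{-26} + \frac{44}{-14 + 4}\right) = 4 \left(-10\right)^{2} \left(-11\right) + \left(\frac{48}{-26} + \frac{44}{-14 + 4}\right) = 4 \cdot 100 \left(-11\right) + \left(48 \left(- \frac{1}{26}\right) + \frac{44}{-10}\right) = 400 \left(-11\right) + \left(- \frac{24}{13} + 44 \left(- \frac{1}{10}\right)\right) = -4400 - \frac{406}{65} = - \frac{286406}{65}$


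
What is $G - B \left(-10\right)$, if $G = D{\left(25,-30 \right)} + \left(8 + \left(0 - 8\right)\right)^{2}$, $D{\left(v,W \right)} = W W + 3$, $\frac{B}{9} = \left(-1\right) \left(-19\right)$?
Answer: $2613$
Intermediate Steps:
$B = 171$ ($B = 9 \left(\left(-1\right) \left(-19\right)\right) = 9 \cdot 19 = 171$)
$D{\left(v,W \right)} = 3 + W^{2}$ ($D{\left(v,W \right)} = W^{2} + 3 = 3 + W^{2}$)
$G = 903$ ($G = \left(3 + \left(-30\right)^{2}\right) + \left(8 + \left(0 - 8\right)\right)^{2} = \left(3 + 900\right) + \left(8 + \left(0 - 8\right)\right)^{2} = 903 + \left(8 - 8\right)^{2} = 903 + 0^{2} = 903 + 0 = 903$)
$G - B \left(-10\right) = 903 - 171 \left(-10\right) = 903 - -1710 = 903 + 1710 = 2613$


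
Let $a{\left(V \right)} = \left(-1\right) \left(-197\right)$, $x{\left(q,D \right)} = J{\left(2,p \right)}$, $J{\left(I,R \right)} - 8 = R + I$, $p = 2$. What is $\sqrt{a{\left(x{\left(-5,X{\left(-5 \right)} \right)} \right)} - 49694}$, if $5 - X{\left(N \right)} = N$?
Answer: $i \sqrt{49497} \approx 222.48 i$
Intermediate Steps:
$X{\left(N \right)} = 5 - N$
$J{\left(I,R \right)} = 8 + I + R$ ($J{\left(I,R \right)} = 8 + \left(R + I\right) = 8 + \left(I + R\right) = 8 + I + R$)
$x{\left(q,D \right)} = 12$ ($x{\left(q,D \right)} = 8 + 2 + 2 = 12$)
$a{\left(V \right)} = 197$
$\sqrt{a{\left(x{\left(-5,X{\left(-5 \right)} \right)} \right)} - 49694} = \sqrt{197 - 49694} = \sqrt{-49497} = i \sqrt{49497}$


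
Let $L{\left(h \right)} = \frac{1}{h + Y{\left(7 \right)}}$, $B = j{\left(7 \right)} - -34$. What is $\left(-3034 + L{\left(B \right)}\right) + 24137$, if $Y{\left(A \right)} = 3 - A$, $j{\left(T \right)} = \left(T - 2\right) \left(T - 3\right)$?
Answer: $\frac{1055151}{50} \approx 21103.0$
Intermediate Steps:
$j{\left(T \right)} = \left(-3 + T\right) \left(-2 + T\right)$ ($j{\left(T \right)} = \left(-2 + T\right) \left(-3 + T\right) = \left(-3 + T\right) \left(-2 + T\right)$)
$B = 54$ ($B = \left(6 + 7^{2} - 35\right) - -34 = \left(6 + 49 - 35\right) + 34 = 20 + 34 = 54$)
$L{\left(h \right)} = \frac{1}{-4 + h}$ ($L{\left(h \right)} = \frac{1}{h + \left(3 - 7\right)} = \frac{1}{h - 4} = \frac{1}{-4 + h}$)
$\left(-3034 + L{\left(B \right)}\right) + 24137 = \left(-3034 + \frac{1}{-4 + 54}\right) + 24137 = \left(-3034 + \frac{1}{50}\right) + 24137 = - \frac{151699}{50} + 24137 = \frac{1055151}{50}$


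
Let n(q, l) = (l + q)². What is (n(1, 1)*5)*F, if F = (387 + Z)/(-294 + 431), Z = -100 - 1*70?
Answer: 4340/137 ≈ 31.679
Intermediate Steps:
Z = -170 (Z = -100 - 70 = -170)
F = 217/137 (F = (387 - 170)/(-294 + 431) = 217/137 ≈ 1.5839)
(n(1, 1)*5)*F = ((1 + 1)²*5)*(217/137) = (2²*5)*(217/137) = (4*5)*(217/137) = 20*(217/137) = 4340/137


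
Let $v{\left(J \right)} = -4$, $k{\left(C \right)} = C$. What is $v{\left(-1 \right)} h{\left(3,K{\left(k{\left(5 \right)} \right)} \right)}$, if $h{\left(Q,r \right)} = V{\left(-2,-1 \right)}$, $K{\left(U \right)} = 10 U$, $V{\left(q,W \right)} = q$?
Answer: $8$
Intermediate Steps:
$h{\left(Q,r \right)} = -2$
$v{\left(-1 \right)} h{\left(3,K{\left(k{\left(5 \right)} \right)} \right)} = \left(-4\right) \left(-2\right) = 8$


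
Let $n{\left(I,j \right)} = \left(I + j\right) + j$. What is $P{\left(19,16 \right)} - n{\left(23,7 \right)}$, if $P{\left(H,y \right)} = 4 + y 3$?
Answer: $15$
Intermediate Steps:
$n{\left(I,j \right)} = I + 2 j$
$P{\left(H,y \right)} = 4 + 3 y$
$P{\left(19,16 \right)} - n{\left(23,7 \right)} = \left(4 + 3 \cdot 16\right) - \left(23 + 2 \cdot 7\right) = \left(4 + 48\right) - \left(23 + 14\right) = 52 - 37 = 15$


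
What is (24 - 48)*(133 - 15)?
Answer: -2832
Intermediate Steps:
(24 - 48)*(133 - 15) = -24*118 = -2832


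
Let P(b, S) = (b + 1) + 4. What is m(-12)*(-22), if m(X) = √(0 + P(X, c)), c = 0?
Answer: -22*I*√7 ≈ -58.207*I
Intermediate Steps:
P(b, S) = 5 + b (P(b, S) = (1 + b) + 4 = 5 + b)
m(X) = √(5 + X) (m(X) = √(0 + (5 + X)) = √(5 + X))
m(-12)*(-22) = √(5 - 12)*(-22) = √(-7)*(-22) = (I*√7)*(-22) = -22*I*√7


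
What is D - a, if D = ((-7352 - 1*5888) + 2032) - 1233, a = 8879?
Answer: -21320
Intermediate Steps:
D = -12441 (D = ((-7352 - 5888) + 2032) - 1233 = (-13240 + 2032) - 1233 = -11208 - 1233 = -12441)
D - a = -12441 - 1*8879 = -12441 - 8879 = -21320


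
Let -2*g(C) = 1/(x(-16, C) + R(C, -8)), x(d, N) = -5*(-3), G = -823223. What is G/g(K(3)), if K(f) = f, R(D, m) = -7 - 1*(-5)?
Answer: 21403798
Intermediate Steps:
x(d, N) = 15
R(D, m) = -2 (R(D, m) = -7 + 5 = -2)
g(C) = -1/26 (g(C) = -1/(2*(15 - 2)) = -1/2/13 = -1/2*1/13 = -1/26)
G/g(K(3)) = -823223/(-1/26) = -823223*(-26) = 21403798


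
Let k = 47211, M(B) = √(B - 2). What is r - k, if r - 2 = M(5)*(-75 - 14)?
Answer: -47209 - 89*√3 ≈ -47363.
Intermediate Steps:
M(B) = √(-2 + B)
r = 2 - 89*√3 (r = 2 + √(-2 + 5)*(-75 - 14) = 2 + √3*(-89) = 2 - 89*√3 ≈ -152.15)
r - k = (2 - 89*√3) - 1*47211 = (2 - 89*√3) - 47211 = -47209 - 89*√3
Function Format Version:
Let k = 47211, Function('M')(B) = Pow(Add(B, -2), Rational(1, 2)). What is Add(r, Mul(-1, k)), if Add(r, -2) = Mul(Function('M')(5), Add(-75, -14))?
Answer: Add(-47209, Mul(-89, Pow(3, Rational(1, 2)))) ≈ -47363.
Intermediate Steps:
Function('M')(B) = Pow(Add(-2, B), Rational(1, 2))
r = Add(2, Mul(-89, Pow(3, Rational(1, 2)))) (r = Add(2, Mul(Pow(Add(-2, 5), Rational(1, 2)), Add(-75, -14))) = Add(2, Mul(Pow(3, Rational(1, 2)), -89)) = Add(2, Mul(-89, Pow(3, Rational(1, 2)))) ≈ -152.15)
Add(r, Mul(-1, k)) = Add(Add(2, Mul(-89, Pow(3, Rational(1, 2)))), Mul(-1, 47211)) = Add(Add(2, Mul(-89, Pow(3, Rational(1, 2)))), -47211) = Add(-47209, Mul(-89, Pow(3, Rational(1, 2))))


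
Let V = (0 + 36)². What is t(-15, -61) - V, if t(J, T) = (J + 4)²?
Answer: -1175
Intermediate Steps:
V = 1296 (V = 36² = 1296)
t(J, T) = (4 + J)²
t(-15, -61) - V = (4 - 15)² - 1*1296 = (-11)² - 1296 = 121 - 1296 = -1175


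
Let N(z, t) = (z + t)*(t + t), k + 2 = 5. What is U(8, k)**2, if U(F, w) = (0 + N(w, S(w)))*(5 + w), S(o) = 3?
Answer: 82944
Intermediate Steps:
k = 3 (k = -2 + 5 = 3)
N(z, t) = 2*t*(t + z) (N(z, t) = (t + z)*(2*t) = 2*t*(t + z))
U(F, w) = (5 + w)*(18 + 6*w) (U(F, w) = (0 + 2*3*(3 + w))*(5 + w) = (0 + (18 + 6*w))*(5 + w) = (18 + 6*w)*(5 + w) = (5 + w)*(18 + 6*w))
U(8, k)**2 = (6*(3 + 3)*(5 + 3))**2 = (6*6*8)**2 = 288**2 = 82944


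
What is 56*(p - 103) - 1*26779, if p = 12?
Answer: -31875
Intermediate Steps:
56*(p - 103) - 1*26779 = 56*(12 - 103) - 1*26779 = 56*(-91) - 26779 = -5096 - 26779 = -31875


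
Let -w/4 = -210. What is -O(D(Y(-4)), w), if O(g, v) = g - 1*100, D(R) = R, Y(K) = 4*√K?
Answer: 100 - 8*I ≈ 100.0 - 8.0*I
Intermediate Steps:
w = 840 (w = -4*(-210) = 840)
O(g, v) = -100 + g (O(g, v) = g - 100 = -100 + g)
-O(D(Y(-4)), w) = -(-100 + 4*√(-4)) = -(-100 + 4*(2*I)) = -(-100 + 8*I) = 100 - 8*I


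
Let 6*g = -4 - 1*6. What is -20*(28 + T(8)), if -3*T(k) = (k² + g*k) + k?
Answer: -1520/9 ≈ -168.89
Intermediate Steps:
g = -5/3 (g = (-4 - 1*6)/6 = (-4 - 6)/6 = (⅙)*(-10) = -5/3 ≈ -1.6667)
T(k) = -k²/3 + 2*k/9 (T(k) = -((k² - 5*k/3) + k)/3 = -(k² - 2*k/3)/3 = -k²/3 + 2*k/9)
-20*(28 + T(8)) = -20*(28 + (⅑)*8*(2 - 3*8)) = -20*(28 + (⅑)*8*(2 - 24)) = -20*(28 + (⅑)*8*(-22)) = -20*(28 - 176/9) = -20*76/9 = -1520/9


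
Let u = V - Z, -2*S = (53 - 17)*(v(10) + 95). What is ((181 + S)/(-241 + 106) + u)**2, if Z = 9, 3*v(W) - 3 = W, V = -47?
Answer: 35438209/18225 ≈ 1944.5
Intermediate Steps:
v(W) = 1 + W/3
S = -1788 (S = -(53 - 17)*((1 + (1/3)*10) + 95)/2 = -18*((1 + 10/3) + 95) = -18*(13/3 + 95) = -18*298/3 = -1/2*3576 = -1788)
u = -56 (u = -47 - 1*9 = -47 - 9 = -56)
((181 + S)/(-241 + 106) + u)**2 = ((181 - 1788)/(-241 + 106) - 56)**2 = (-1607/(-135) - 56)**2 = (-1607*(-1/135) - 56)**2 = (1607/135 - 56)**2 = (-5953/135)**2 = 35438209/18225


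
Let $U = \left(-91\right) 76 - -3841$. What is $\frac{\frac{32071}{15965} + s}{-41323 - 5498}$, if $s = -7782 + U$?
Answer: $\frac{173299934}{747497265} \approx 0.23184$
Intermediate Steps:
$U = -3075$ ($U = -6916 + 3841 = -3075$)
$s = -10857$ ($s = -7782 - 3075 = -10857$)
$\frac{\frac{32071}{15965} + s}{-41323 - 5498} = \frac{\frac{32071}{15965} - 10857}{-41323 - 5498} = \frac{32071 \cdot \frac{1}{15965} - 10857}{-46821} = \left(\frac{32071}{15965} - 10857\right) \left(- \frac{1}{46821}\right) = \left(- \frac{173299934}{15965}\right) \left(- \frac{1}{46821}\right) = \frac{173299934}{747497265}$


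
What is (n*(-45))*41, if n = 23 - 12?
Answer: -20295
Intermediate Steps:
n = 11
(n*(-45))*41 = (11*(-45))*41 = -495*41 = -20295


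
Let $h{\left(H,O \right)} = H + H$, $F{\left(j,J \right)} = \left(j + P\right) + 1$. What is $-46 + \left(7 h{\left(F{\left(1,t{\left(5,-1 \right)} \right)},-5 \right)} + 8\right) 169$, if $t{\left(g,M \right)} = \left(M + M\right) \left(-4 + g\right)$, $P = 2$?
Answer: $10770$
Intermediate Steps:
$t{\left(g,M \right)} = 2 M \left(-4 + g\right)$
$F{\left(j,J \right)} = 3 + j$ ($F{\left(j,J \right)} = \left(j + 2\right) + 1 = \left(2 + j\right) + 1 = 3 + j$)
$h{\left(H,O \right)} = 2 H$
$-46 + \left(7 h{\left(F{\left(1,t{\left(5,-1 \right)} \right)},-5 \right)} + 8\right) 169 = -46 + \left(7 \cdot 2 \left(3 + 1\right) + 8\right) 169 = -46 + \left(7 \cdot 2 \cdot 4 + 8\right) 169 = -46 + \left(7 \cdot 8 + 8\right) 169 = -46 + \left(56 + 8\right) 169 = -46 + 64 \cdot 169 = -46 + 10816 = 10770$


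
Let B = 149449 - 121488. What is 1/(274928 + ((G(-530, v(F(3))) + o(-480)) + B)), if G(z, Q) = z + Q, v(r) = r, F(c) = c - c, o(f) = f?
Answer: 1/301879 ≈ 3.3126e-6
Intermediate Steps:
F(c) = 0
B = 27961
G(z, Q) = Q + z
1/(274928 + ((G(-530, v(F(3))) + o(-480)) + B)) = 1/(274928 + (((0 - 530) - 480) + 27961)) = 1/(274928 + ((-530 - 480) + 27961)) = 1/(274928 + (-1010 + 27961)) = 1/(274928 + 26951) = 1/301879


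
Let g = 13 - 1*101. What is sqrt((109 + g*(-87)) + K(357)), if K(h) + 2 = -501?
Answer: sqrt(7262) ≈ 85.217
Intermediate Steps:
K(h) = -503 (K(h) = -2 - 501 = -503)
g = -88 (g = 13 - 101 = -88)
sqrt((109 + g*(-87)) + K(357)) = sqrt((109 - 88*(-87)) - 503) = sqrt((109 + 7656) - 503) = sqrt(7765 - 503) = sqrt(7262)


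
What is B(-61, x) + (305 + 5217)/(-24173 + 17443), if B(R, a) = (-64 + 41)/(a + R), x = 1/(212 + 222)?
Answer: -1717501/3873115 ≈ -0.44344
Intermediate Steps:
x = 1/434 ≈ 0.0023041
B(R, a) = -23/(R + a)
B(-61, x) + (305 + 5217)/(-24173 + 17443) = -23/(-61 + 1/434) + (305 + 5217)/(-24173 + 17443) = -23/(-26473/434) + 5522/(-6730) = -23*(-434/26473) + 5522*(-1/6730) = 434/1151 - 2761/3365 = -1717501/3873115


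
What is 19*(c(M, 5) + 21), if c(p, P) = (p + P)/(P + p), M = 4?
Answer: 418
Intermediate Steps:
c(p, P) = 1 (c(p, P) = (P + p)/(P + p) = 1)
19*(c(M, 5) + 21) = 19*(1 + 21) = 19*22 = 418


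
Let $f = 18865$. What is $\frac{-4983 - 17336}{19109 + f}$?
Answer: $- \frac{22319}{37974} \approx -0.58774$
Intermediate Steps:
$\frac{-4983 - 17336}{19109 + f} = \frac{-4983 - 17336}{19109 + 18865} = - \frac{22319}{37974}$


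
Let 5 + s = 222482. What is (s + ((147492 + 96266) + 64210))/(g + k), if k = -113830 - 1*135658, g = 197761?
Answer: -530445/51727 ≈ -10.255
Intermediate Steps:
s = 222477 (s = -5 + 222482 = 222477)
k = -249488 (k = -113830 - 135658 = -249488)
(s + ((147492 + 96266) + 64210))/(g + k) = (222477 + ((147492 + 96266) + 64210))/(197761 - 249488) = (222477 + (243758 + 64210))/(-51727) = (222477 + 307968)*(-1/51727) = 530445*(-1/51727) = -530445/51727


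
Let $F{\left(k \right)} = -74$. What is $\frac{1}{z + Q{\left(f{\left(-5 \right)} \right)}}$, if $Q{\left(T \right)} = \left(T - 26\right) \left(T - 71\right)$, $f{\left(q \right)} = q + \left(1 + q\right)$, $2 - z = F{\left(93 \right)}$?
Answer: $\frac{1}{2876} \approx 0.00034771$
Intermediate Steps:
$z = 76$ ($z = 2 - -74 = 2 + 74 = 76$)
$f{\left(q \right)} = 1 + 2 q$
$Q{\left(T \right)} = \left(-71 + T\right) \left(-26 + T\right)$ ($Q{\left(T \right)} = \left(-26 + T\right) \left(-71 + T\right) = \left(-71 + T\right) \left(-26 + T\right)$)
$\frac{1}{z + Q{\left(f{\left(-5 \right)} \right)}} = \frac{1}{76 + \left(1846 + \left(1 + 2 \left(-5\right)\right)^{2} - 97 \left(1 + 2 \left(-5\right)\right)\right)} = \frac{1}{76 + \left(1846 + \left(1 - 10\right)^{2} - 97 \left(1 - 10\right)\right)} = \frac{1}{76 + \left(1846 + \left(-9\right)^{2} - -873\right)} = \frac{1}{76 + \left(1846 + 81 + 873\right)} = \frac{1}{76 + 2800} = \frac{1}{2876}$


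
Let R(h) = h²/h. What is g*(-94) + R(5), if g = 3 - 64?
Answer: 5739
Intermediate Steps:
R(h) = h
g = -61
g*(-94) + R(5) = -61*(-94) + 5 = 5734 + 5 = 5739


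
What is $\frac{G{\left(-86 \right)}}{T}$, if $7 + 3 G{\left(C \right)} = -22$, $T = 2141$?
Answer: $- \frac{29}{6423} \approx -0.004515$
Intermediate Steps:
$G{\left(C \right)} = - \frac{29}{3}$ ($G{\left(C \right)} = - \frac{7}{3} + \frac{1}{3} \left(-22\right) = - \frac{7}{3} - \frac{22}{3} = - \frac{29}{3}$)
$\frac{G{\left(-86 \right)}}{T} = - \frac{29}{3 \cdot 2141} = \left(- \frac{29}{3}\right) \frac{1}{2141} = - \frac{29}{6423}$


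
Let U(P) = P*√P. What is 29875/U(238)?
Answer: 29875*√238/56644 ≈ 8.1366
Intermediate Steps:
U(P) = P^(3/2)
29875/U(238) = 29875/(238^(3/2)) = 29875/((238*√238)) = 29875*(√238/56644) = 29875*√238/56644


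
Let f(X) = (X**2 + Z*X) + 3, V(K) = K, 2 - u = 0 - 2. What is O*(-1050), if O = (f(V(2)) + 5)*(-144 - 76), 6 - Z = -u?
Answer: 7392000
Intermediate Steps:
u = 4 (u = 2 - (0 - 2) = 2 - 1*(-2) = 2 + 2 = 4)
Z = 10 (Z = 6 - (-1)*4 = 6 - 1*(-4) = 6 + 4 = 10)
f(X) = 3 + X**2 + 10*X (f(X) = (X**2 + 10*X) + 3 = 3 + X**2 + 10*X)
O = -7040 (O = ((3 + 2**2 + 10*2) + 5)*(-144 - 76) = ((3 + 4 + 20) + 5)*(-220) = (27 + 5)*(-220) = 32*(-220) = -7040)
O*(-1050) = -7040*(-1050) = 7392000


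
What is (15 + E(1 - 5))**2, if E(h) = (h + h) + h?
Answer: 9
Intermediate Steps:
E(h) = 3*h (E(h) = 2*h + h = 3*h)
(15 + E(1 - 5))**2 = (15 + 3*(1 - 5))**2 = (15 + 3*(-4))**2 = (15 - 12)**2 = 3**2 = 9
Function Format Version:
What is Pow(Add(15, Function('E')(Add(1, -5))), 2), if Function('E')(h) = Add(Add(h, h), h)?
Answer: 9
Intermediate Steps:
Function('E')(h) = Mul(3, h) (Function('E')(h) = Add(Mul(2, h), h) = Mul(3, h))
Pow(Add(15, Function('E')(Add(1, -5))), 2) = Pow(Add(15, Mul(3, Add(1, -5))), 2) = Pow(Add(15, Mul(3, -4)), 2) = Pow(Add(15, -12), 2) = Pow(3, 2) = 9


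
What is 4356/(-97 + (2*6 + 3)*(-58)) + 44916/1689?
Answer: 12025496/544421 ≈ 22.089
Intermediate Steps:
4356/(-97 + (2*6 + 3)*(-58)) + 44916/1689 = 4356/(-97 + (12 + 3)*(-58)) + 44916*(1/1689) = 4356/(-97 + 15*(-58)) + 14972/563 = 4356/(-97 - 870) + 14972/563 = 4356/(-967) + 14972/563 = 4356*(-1/967) + 14972/563 = -4356/967 + 14972/563 = 12025496/544421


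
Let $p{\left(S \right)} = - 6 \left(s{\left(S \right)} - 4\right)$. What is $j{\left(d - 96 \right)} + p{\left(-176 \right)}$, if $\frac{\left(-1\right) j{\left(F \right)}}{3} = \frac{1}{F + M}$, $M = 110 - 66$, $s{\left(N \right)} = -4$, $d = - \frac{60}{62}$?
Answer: $\frac{78909}{1642} \approx 48.057$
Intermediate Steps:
$d = - \frac{30}{31}$ ($d = \left(-60\right) \frac{1}{62} = - \frac{30}{31} \approx -0.96774$)
$M = 44$ ($M = 110 - 66 = 44$)
$j{\left(F \right)} = - \frac{3}{44 + F}$ ($j{\left(F \right)} = - \frac{3}{F + 44} = - \frac{3}{44 + F}$)
$p{\left(S \right)} = 48$ ($p{\left(S \right)} = - 6 \left(-4 - 4\right) = \left(-6\right) \left(-8\right) = 48$)
$j{\left(d - 96 \right)} + p{\left(-176 \right)} = - \frac{3}{44 - \frac{3006}{31}} + 48 = - \frac{3}{- \frac{1642}{31}} + 48 = \left(-3\right) \left(- \frac{31}{1642}\right) + 48 = \frac{93}{1642} + 48 = \frac{78909}{1642}$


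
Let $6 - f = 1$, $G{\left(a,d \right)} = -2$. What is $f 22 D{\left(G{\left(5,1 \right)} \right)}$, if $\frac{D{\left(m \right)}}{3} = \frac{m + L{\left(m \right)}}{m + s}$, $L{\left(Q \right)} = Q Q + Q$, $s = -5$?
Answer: $0$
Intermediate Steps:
$L{\left(Q \right)} = Q + Q^{2}$ ($L{\left(Q \right)} = Q^{2} + Q = Q + Q^{2}$)
$D{\left(m \right)} = \frac{3 \left(m + m \left(1 + m\right)\right)}{-5 + m}$ ($D{\left(m \right)} = 3 \frac{m + m \left(1 + m\right)}{m - 5} = 3 \frac{m + m \left(1 + m\right)}{-5 + m} = \frac{3 \left(m + m \left(1 + m\right)\right)}{-5 + m}$)
$f = 5$ ($f = 6 - 1 = 5$)
$f 22 D{\left(G{\left(5,1 \right)} \right)} = 5 \cdot 22 \cdot 3 \left(-2\right) \frac{1}{-5 - 2} \left(2 - 2\right) = 110 \cdot 3 \left(-2\right) \frac{1}{-7} \cdot 0 = 110 \cdot 3 \left(-2\right) \left(- \frac{1}{7}\right) 0 = 110 \cdot 0 = 0$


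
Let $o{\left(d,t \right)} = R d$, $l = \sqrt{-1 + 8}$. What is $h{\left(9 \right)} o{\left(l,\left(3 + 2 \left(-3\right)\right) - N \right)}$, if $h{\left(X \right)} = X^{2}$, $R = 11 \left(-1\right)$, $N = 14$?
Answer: $- 891 \sqrt{7} \approx -2357.4$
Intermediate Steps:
$R = -11$
$l = \sqrt{7} \approx 2.6458$
$o{\left(d,t \right)} = - 11 d$
$h{\left(9 \right)} o{\left(l,\left(3 + 2 \left(-3\right)\right) - N \right)} = 9^{2} \left(- 11 \sqrt{7}\right) = 81 \left(- 11 \sqrt{7}\right) = - 891 \sqrt{7}$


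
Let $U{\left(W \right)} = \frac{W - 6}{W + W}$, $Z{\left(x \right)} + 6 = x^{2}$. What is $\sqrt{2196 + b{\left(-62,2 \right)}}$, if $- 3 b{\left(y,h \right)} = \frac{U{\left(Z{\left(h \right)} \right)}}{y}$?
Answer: $\frac{\sqrt{18993297}}{93} \approx 46.862$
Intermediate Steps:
$Z{\left(x \right)} = -6 + x^{2}$
$U{\left(W \right)} = \frac{-6 + W}{2 W}$
$b{\left(y,h \right)} = - \frac{-12 + h^{2}}{6 y \left(-6 + h^{2}\right)}$ ($b{\left(y,h \right)} = - \frac{\frac{-6 + \left(-6 + h^{2}\right)}{2 \left(-6 + h^{2}\right)} \frac{1}{y}}{3} = - \frac{\frac{-12 + h^{2}}{2 \left(-6 + h^{2}\right)} \frac{1}{y}}{3} = - \frac{\frac{1}{2} \frac{1}{y} \frac{1}{-6 + h^{2}} \left(-12 + h^{2}\right)}{3} = - \frac{-12 + h^{2}}{6 y \left(-6 + h^{2}\right)}$)
$\sqrt{2196 + b{\left(-62,2 \right)}} = \sqrt{2196 + \frac{12 - 2^{2}}{6 \left(-62\right) \left(-6 + 2^{2}\right)}} = \sqrt{2196 + \frac{1}{6} \left(- \frac{1}{62}\right) \frac{1}{-6 + 4} \left(12 - 4\right)} = \sqrt{2196 + \frac{1}{6} \left(- \frac{1}{62}\right) \frac{1}{-2} \left(12 - 4\right)} = \sqrt{2196 + \frac{1}{6} \left(- \frac{1}{62}\right) \left(- \frac{1}{2}\right) 8} = \sqrt{2196 + \frac{1}{93}} = \sqrt{\frac{204229}{93}} = \frac{\sqrt{18993297}}{93}$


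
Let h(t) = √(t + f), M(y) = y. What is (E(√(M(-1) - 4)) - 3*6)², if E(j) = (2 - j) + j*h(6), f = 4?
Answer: (16 + I*√5 - 5*I*√2)² ≈ 232.62 - 154.72*I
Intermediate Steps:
h(t) = √(4 + t) (h(t) = √(t + 4) = √(4 + t))
E(j) = 2 - j + j*√10 (E(j) = (2 - j) + j*√(4 + 6) = (2 - j) + j*√10 = 2 - j + j*√10)
(E(√(M(-1) - 4)) - 3*6)² = ((2 - √(-1 - 4) + √(-1 - 4)*√10) - 3*6)² = ((2 - √(-5) + √(-5)*√10) - 18)² = ((2 - I*√5 + (I*√5)*√10) - 18)² = ((2 - I*√5 + 5*I*√2) - 18)² = (-16 - I*√5 + 5*I*√2)²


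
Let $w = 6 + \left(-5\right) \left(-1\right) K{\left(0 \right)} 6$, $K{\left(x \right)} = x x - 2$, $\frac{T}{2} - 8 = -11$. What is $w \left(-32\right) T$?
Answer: $-10368$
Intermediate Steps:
$T = -6$ ($T = 16 + 2 \left(-11\right) = 16 - 22 = -6$)
$K{\left(x \right)} = -2 + x^{2}$ ($K{\left(x \right)} = x^{2} - 2 = -2 + x^{2}$)
$w = -54$ ($w = 6 + \left(-5\right) \left(-1\right) \left(-2 + 0^{2}\right) 6 = 6 + 5 \left(-2 + 0\right) 6 = 6 + 5 \left(-2\right) 6 = 6 - 60 = -54$)
$w \left(-32\right) T = \left(-54\right) \left(-32\right) \left(-6\right) = 1728 \left(-6\right) = -10368$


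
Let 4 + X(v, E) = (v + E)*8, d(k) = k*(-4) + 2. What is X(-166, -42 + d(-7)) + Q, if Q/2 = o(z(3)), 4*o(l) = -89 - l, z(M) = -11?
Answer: -1467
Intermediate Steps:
o(l) = -89/4 - l/4 (o(l) = (-89 - l)/4 = -89/4 - l/4)
Q = -39 (Q = 2*(-89/4 - ¼*(-11)) = 2*(-89/4 + 11/4) = 2*(-39/2) = -39)
d(k) = 2 - 4*k (d(k) = -4*k + 2 = 2 - 4*k)
X(v, E) = -4 + 8*E + 8*v (X(v, E) = -4 + (v + E)*8 = -4 + (E + v)*8 = -4 + (8*E + 8*v) = -4 + 8*E + 8*v)
X(-166, -42 + d(-7)) + Q = (-4 + 8*(-42 + (2 - 4*(-7))) + 8*(-166)) - 39 = (-4 + 8*(-42 + (2 + 28)) - 1328) - 39 = (-4 + 8*(-42 + 30) - 1328) - 39 = (-4 + 8*(-12) - 1328) - 39 = (-4 - 96 - 1328) - 39 = -1428 - 39 = -1467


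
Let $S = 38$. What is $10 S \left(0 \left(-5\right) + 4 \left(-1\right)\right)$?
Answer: $-1520$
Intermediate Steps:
$10 S \left(0 \left(-5\right) + 4 \left(-1\right)\right) = 10 \cdot 38 \left(0 \left(-5\right) + 4 \left(-1\right)\right) = 380 \left(0 - 4\right) = 380 \left(-4\right) = -1520$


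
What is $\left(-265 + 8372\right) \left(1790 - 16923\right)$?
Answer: $-122683231$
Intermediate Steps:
$\left(-265 + 8372\right) \left(1790 - 16923\right) = 8107 \left(-15133\right) = -122683231$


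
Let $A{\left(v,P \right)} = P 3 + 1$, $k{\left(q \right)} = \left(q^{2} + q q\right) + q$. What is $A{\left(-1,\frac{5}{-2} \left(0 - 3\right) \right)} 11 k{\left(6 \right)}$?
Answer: $20163$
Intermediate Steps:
$k{\left(q \right)} = q + 2 q^{2}$ ($k{\left(q \right)} = \left(q^{2} + q^{2}\right) + q = 2 q^{2} + q = q + 2 q^{2}$)
$A{\left(v,P \right)} = 1 + 3 P$ ($A{\left(v,P \right)} = 3 P + 1 = 1 + 3 P$)
$A{\left(-1,\frac{5}{-2} \left(0 - 3\right) \right)} 11 k{\left(6 \right)} = \left(1 + 3 \frac{5}{-2} \left(0 - 3\right)\right) 11 \cdot 6 \left(1 + 2 \cdot 6\right) = \left(1 + 3 \cdot 5 \left(- \frac{1}{2}\right) \left(-3\right)\right) 11 \cdot 6 \left(1 + 12\right) = \left(1 + 3 \left(\left(- \frac{5}{2}\right) \left(-3\right)\right)\right) 11 \cdot 6 \cdot 13 = \left(1 + 3 \cdot \frac{15}{2}\right) 11 \cdot 78 = \left(1 + \frac{45}{2}\right) 11 \cdot 78 = \frac{47}{2} \cdot 11 \cdot 78 = \frac{517}{2} \cdot 78 = 20163$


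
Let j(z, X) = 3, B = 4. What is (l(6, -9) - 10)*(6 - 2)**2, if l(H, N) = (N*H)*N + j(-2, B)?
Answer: 7664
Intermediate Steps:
l(H, N) = 3 + H*N**2 (l(H, N) = (N*H)*N + 3 = (H*N)*N + 3 = H*N**2 + 3 = 3 + H*N**2)
(l(6, -9) - 10)*(6 - 2)**2 = ((3 + 6*(-9)**2) - 10)*(6 - 2)**2 = ((3 + 6*81) - 10)*4**2 = ((3 + 486) - 10)*16 = (489 - 10)*16 = 479*16 = 7664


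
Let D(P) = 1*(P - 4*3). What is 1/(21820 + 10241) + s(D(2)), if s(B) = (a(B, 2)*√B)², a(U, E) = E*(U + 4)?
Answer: -46167839/32061 ≈ -1440.0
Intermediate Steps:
a(U, E) = E*(4 + U)
D(P) = -12 + P (D(P) = 1*(P - 12) = 1*(-12 + P) = -12 + P)
s(B) = B*(8 + 2*B)² (s(B) = ((2*(4 + B))*√B)² = ((8 + 2*B)*√B)² = (√B*(8 + 2*B))² = B*(8 + 2*B)²)
1/(21820 + 10241) + s(D(2)) = 1/(21820 + 10241) + 4*(-12 + 2)*(4 + (-12 + 2))² = 1/32061 + 4*(-10)*(4 - 10)² = 1/32061 + 4*(-10)*(-6)² = 1/32061 + 4*(-10)*36 = 1/32061 - 1440 = -46167839/32061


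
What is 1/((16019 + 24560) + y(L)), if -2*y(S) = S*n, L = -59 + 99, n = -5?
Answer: 1/40679 ≈ 2.4583e-5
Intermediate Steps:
L = 40
y(S) = 5*S/2 (y(S) = -S*(-5)/2 = -(-5)*S/2 = 5*S/2)
1/((16019 + 24560) + y(L)) = 1/((16019 + 24560) + (5/2)*40) = 1/(40579 + 100) = 1/40679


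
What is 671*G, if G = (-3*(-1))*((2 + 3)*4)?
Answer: 40260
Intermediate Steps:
G = 60 (G = 3*(5*4) = 3*20 = 60)
671*G = 671*60 = 40260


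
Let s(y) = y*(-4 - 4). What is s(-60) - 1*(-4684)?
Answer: 5164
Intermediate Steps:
s(y) = -8*y (s(y) = y*(-8) = -8*y)
s(-60) - 1*(-4684) = -8*(-60) - 1*(-4684) = 480 + 4684 = 5164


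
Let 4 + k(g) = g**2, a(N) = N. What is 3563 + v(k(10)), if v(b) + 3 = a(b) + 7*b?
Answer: 4328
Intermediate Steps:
k(g) = -4 + g**2
v(b) = -3 + 8*b (v(b) = -3 + (b + 7*b) = -3 + 8*b)
3563 + v(k(10)) = 3563 + (-3 + 8*(-4 + 10**2)) = 3563 + (-3 + 8*(-4 + 100)) = 3563 + (-3 + 8*96) = 3563 + (-3 + 768) = 3563 + 765 = 4328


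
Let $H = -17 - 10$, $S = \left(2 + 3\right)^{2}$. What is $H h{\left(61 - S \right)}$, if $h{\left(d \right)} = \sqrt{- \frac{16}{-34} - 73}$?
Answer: $- \frac{81 i \sqrt{2329}}{17} \approx - 229.94 i$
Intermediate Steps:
$S = 25$ ($S = 5^{2} = 25$)
$H = -27$
$h{\left(d \right)} = \frac{3 i \sqrt{2329}}{17}$ ($h{\left(d \right)} = \sqrt{\left(-16\right) \left(- \frac{1}{34}\right) - 73} = \sqrt{\frac{8}{17} - 73} = \sqrt{- \frac{1233}{17}} = \frac{3 i \sqrt{2329}}{17}$)
$H h{\left(61 - S \right)} = - 27 \frac{3 i \sqrt{2329}}{17} = - \frac{81 i \sqrt{2329}}{17}$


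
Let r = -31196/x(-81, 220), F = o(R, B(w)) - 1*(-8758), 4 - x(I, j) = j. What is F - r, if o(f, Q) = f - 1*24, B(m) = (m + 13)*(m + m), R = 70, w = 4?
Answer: 467617/54 ≈ 8659.6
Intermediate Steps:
B(m) = 2*m*(13 + m) (B(m) = (13 + m)*(2*m) = 2*m*(13 + m))
x(I, j) = 4 - j
o(f, Q) = -24 + f (o(f, Q) = f - 24 = -24 + f)
F = 8804 (F = (-24 + 70) - 1*(-8758) = 46 + 8758 = 8804)
r = 7799/54 (r = -31196/(4 - 1*220) = -31196/(4 - 220) = -31196/(-216) = -31196*(-1/216) = 7799/54 ≈ 144.43)
F - r = 8804 - 1*7799/54 = 8804 - 7799/54 = 467617/54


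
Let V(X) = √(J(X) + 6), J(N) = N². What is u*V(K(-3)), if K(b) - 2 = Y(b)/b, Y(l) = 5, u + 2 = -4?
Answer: -2*√55 ≈ -14.832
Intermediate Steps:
u = -6 (u = -2 - 4 = -6)
K(b) = 2 + 5/b
V(X) = √(6 + X²) (V(X) = √(X² + 6) = √(6 + X²))
u*V(K(-3)) = -6*√(6 + (2 + 5/(-3))²) = -6*√(6 + (2 + 5*(-⅓))²) = -6*√(6 + (2 - 5/3)²) = -6*√(6 + (⅓)²) = -6*√(6 + ⅑) = -2*√55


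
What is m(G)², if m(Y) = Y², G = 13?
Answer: 28561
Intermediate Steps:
m(G)² = (13²)² = 169² = 28561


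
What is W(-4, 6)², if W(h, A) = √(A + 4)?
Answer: 10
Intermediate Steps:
W(h, A) = √(4 + A)
W(-4, 6)² = (√(4 + 6))² = (√10)² = 10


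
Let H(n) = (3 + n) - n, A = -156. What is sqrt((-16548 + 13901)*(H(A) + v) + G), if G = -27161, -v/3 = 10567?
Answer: sqrt(83877445) ≈ 9158.5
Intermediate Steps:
v = -31701 (v = -3*10567 = -31701)
H(n) = 3
sqrt((-16548 + 13901)*(H(A) + v) + G) = sqrt((-16548 + 13901)*(3 - 31701) - 27161) = sqrt(-2647*(-31698) - 27161) = sqrt(83904606 - 27161) = sqrt(83877445)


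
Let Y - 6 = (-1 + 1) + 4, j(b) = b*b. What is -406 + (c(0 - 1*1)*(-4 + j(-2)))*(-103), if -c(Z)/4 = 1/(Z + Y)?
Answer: -406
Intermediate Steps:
j(b) = b**2
Y = 10 (Y = 6 + ((-1 + 1) + 4) = 6 + (0 + 4) = 6 + 4 = 10)
c(Z) = -4/(10 + Z) (c(Z) = -4/(Z + 10) = -4/(10 + Z))
-406 + (c(0 - 1*1)*(-4 + j(-2)))*(-103) = -406 + ((-4/(10 + (0 - 1*1)))*(-4 + (-2)**2))*(-103) = -406 + ((-4/(10 + (0 - 1)))*(-4 + 4))*(-103) = -406 + (-4/(10 - 1)*0)*(-103) = -406 + (-4/9*0)*(-103) = -406 + (-4*1/9*0)*(-103) = -406 - 4/9*0*(-103) = -406 + 0*(-103) = -406 + 0 = -406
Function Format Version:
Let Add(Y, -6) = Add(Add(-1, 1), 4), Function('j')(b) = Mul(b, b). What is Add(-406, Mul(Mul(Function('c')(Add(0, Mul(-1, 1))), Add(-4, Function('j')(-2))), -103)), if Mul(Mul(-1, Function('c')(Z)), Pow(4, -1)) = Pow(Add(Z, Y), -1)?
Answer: -406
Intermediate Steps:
Function('j')(b) = Pow(b, 2)
Y = 10 (Y = Add(6, Add(Add(-1, 1), 4)) = Add(6, Add(0, 4)) = Add(6, 4) = 10)
Function('c')(Z) = Mul(-4, Pow(Add(10, Z), -1)) (Function('c')(Z) = Mul(-4, Pow(Add(Z, 10), -1)) = Mul(-4, Pow(Add(10, Z), -1)))
Add(-406, Mul(Mul(Function('c')(Add(0, Mul(-1, 1))), Add(-4, Function('j')(-2))), -103)) = Add(-406, Mul(Mul(Mul(-4, Pow(Add(10, Add(0, Mul(-1, 1))), -1)), Add(-4, Pow(-2, 2))), -103)) = Add(-406, Mul(Mul(Mul(-4, Pow(Add(10, Add(0, -1)), -1)), Add(-4, 4)), -103)) = Add(-406, Mul(Mul(Mul(-4, Pow(Add(10, -1), -1)), 0), -103)) = Add(-406, Mul(Mul(Mul(-4, Pow(9, -1)), 0), -103)) = Add(-406, Mul(Mul(Mul(-4, Rational(1, 9)), 0), -103)) = Add(-406, Mul(Mul(Rational(-4, 9), 0), -103)) = Add(-406, Mul(0, -103)) = Add(-406, 0) = -406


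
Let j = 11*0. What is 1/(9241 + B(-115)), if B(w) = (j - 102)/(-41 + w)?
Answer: 26/240283 ≈ 0.00010821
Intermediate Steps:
j = 0
B(w) = -102/(-41 + w) (B(w) = (0 - 102)/(-41 + w) = -102/(-41 + w))
1/(9241 + B(-115)) = 1/(9241 - 102/(-41 - 115)) = 1/(9241 - 102/(-156)) = 1/(9241 - 102*(-1/156)) = 1/(9241 + 17/26) = 1/(240283/26) = 26/240283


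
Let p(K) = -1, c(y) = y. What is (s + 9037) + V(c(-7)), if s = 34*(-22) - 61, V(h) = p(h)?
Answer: 8227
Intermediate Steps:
V(h) = -1
s = -809 (s = -748 - 61 = -809)
(s + 9037) + V(c(-7)) = (-809 + 9037) - 1 = 8228 - 1 = 8227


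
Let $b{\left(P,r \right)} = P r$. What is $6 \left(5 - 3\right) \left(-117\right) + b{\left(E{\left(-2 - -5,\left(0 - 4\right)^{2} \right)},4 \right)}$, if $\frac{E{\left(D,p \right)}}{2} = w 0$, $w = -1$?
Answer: $-1404$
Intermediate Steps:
$E{\left(D,p \right)} = 0$ ($E{\left(D,p \right)} = 2 \left(\left(-1\right) 0\right) = 2 \cdot 0 = 0$)
$6 \left(5 - 3\right) \left(-117\right) + b{\left(E{\left(-2 - -5,\left(0 - 4\right)^{2} \right)},4 \right)} = 6 \left(5 - 3\right) \left(-117\right) + 0 \cdot 4 = 6 \cdot 2 \left(-117\right) + 0 = 12 \left(-117\right) + 0 = -1404 + 0 = -1404$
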